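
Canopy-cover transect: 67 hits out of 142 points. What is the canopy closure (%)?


Formula: Canopy closure = covered points / total points * 100
Closure = 67 / 142 * 100
Closure = 0.4718 * 100 = 47.2%

47.2


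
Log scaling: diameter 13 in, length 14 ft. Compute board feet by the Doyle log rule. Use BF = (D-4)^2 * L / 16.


Doyle: BF = (D - 4)^2 * L / 16
Adjusted diameter = 13 - 4 = 9 in
(D-4)^2 = 9^2 = 81
BF = 81 * 14 / 16 = 71 BF

71


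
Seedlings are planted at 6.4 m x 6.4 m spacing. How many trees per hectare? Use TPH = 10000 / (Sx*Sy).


Formula: TPH = 10000 m^2/ha / (spacing_x * spacing_y)
Area per tree = 6.4 m * 6.4 m = 40.96 m^2
TPH = 10000 / 40.96 = 244 trees/ha

244


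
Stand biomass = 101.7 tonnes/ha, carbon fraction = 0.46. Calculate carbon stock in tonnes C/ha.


Formula: Carbon Stock = Biomass * Carbon Fraction
C = 101.7 t/ha * 0.46
C = 46.8 t C/ha

46.8


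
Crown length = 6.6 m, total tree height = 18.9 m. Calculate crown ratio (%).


Formula: Crown Ratio = (Crown Length / Total Height) * 100
CR = (6.6 m / 18.9 m) * 100
CR = 0.3492 * 100 = 34.9%

34.9


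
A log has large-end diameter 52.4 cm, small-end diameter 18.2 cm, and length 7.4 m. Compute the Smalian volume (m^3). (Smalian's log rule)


Smalian: V = (A1 + A2)/2 * L,  A = pi*(D/200)^2
A1 = pi*(52.4/200)^2 = 0.215651 m^2
A2 = pi*(18.2/200)^2 = 0.026016 m^2
V = (0.215651+0.026016)/2*7.4 = 0.8942 m^3

0.8942


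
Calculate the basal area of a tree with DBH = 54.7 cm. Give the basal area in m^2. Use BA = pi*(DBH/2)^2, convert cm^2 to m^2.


Formula: BA = pi * (DBH/2)^2 / 10000  (cm^2 to m^2)
Radius = DBH/2 = 54.7/2 = 27.35 cm
BA = pi * 27.35^2 / 10000
   = 2349.982 cm^2 / 10000
   = 0.235 m^2

0.235


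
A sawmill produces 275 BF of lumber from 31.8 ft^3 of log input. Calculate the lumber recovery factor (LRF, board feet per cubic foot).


Formula: LRF = Lumber Output (BF) / Log Input (ft^3)
LRF = 275 BF / 31.8 ft^3
LRF = 8.65 BF/ft^3

8.65


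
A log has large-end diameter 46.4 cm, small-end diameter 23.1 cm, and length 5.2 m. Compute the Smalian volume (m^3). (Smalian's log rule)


Smalian: V = (A1 + A2)/2 * L,  A = pi*(D/200)^2
A1 = pi*(46.4/200)^2 = 0.169093 m^2
A2 = pi*(23.1/200)^2 = 0.04191 m^2
V = (0.169093+0.04191)/2*5.2 = 0.5486 m^3

0.5486


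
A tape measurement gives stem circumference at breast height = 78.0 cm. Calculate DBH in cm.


Formula: DBH = C / pi
DBH = 78.0 / pi
pi = 3.14159...
DBH = 24.8 cm

24.8


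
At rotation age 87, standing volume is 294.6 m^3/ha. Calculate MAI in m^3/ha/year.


Formula: MAI = Total Volume / Stand Age
MAI = 294.6 m^3/ha / 87 years
MAI = 3.39 m^3/ha/year

3.39


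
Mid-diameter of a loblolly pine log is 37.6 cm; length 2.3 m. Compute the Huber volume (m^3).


Huber: V = Am * L,  Am = pi*(Dm/200)^2
Am = pi*(37.6/200)^2 = 0.111036 m^2
V = 0.111036*2.3 = 0.2554 m^3

0.2554


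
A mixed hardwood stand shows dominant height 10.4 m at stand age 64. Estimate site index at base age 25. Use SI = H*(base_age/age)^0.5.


Formula: SI = H_dom * (base_age / age)^0.5
Age ratio = 25 / 64 = 0.39062
sqrt(age_ratio) = 0.625
SI = 10.4 * 0.625 = 6.5 m

6.5


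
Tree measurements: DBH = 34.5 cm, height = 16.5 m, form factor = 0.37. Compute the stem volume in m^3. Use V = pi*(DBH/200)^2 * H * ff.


Formula: V = pi * (DBH/200)^2 * H * ff
Radius = DBH/200 = 34.5/200 = 0.1725 m
Radius^2 = 0.1725^2 = 0.02975625 m^2
V = pi * 0.02975625 * 16.5 * 0.37
V = 0.571 m^3

0.571


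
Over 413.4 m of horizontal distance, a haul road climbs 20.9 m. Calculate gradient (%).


Formula: Gradient = rise / run * 100
Gradient = 20.9 / 413.4 * 100 = 5.1%

5.1


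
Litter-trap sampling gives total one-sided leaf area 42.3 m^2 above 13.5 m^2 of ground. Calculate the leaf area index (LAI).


Formula: LAI = total leaf area / ground area  (dimensionless)
LAI = 42.3 m^2 / 13.5 m^2
LAI = 3.13

3.13


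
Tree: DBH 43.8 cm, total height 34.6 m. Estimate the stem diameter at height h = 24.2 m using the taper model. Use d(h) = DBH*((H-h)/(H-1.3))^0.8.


Taper: d(h) = DBH * ((H - h) / (H - 1.3))^0.8
Numerator = H - h = 34.6 - 24.2 = 10.4 m
Denominator = H - 1.3 = 34.6 - 1.3 = 33.3 m
Ratio = 10.4 / 33.3 = 0.31231
d = 43.8 * 0.31231^0.8 = 17.3 cm

17.3


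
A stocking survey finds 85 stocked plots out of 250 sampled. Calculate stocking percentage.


Formula: Stocking % = stocked plots / total plots * 100
Stocking = 85 / 250 * 100
Stocking = 0.34 * 100 = 34.0%

34.0


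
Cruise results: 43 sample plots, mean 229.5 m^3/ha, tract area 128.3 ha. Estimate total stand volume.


Formula: Total Volume = Mean Volume per ha * Total Area
Total Volume = 229.5 m^3/ha * 128.3 ha
Total Volume = 29445 m^3

29445


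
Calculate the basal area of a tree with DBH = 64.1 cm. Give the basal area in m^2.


Formula: BA = pi * (DBH/2)^2 / 10000  (cm^2 to m^2)
Radius = DBH/2 = 64.1/2 = 32.05 cm
BA = pi * 32.05^2 / 10000
   = 3227.0518 cm^2 / 10000
   = 0.3227 m^2

0.3227


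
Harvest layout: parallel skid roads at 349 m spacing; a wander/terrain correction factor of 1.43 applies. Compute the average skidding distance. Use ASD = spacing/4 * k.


Formula: ASD = (spacing / 4) * correction
Uncorrected distance = spacing / 4 = 349 / 4 = 87.25 m
ASD = 87.25 * 1.43 = 125 m

125


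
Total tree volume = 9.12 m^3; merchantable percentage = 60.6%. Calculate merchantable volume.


Formula: MV = V_total * (merchantable_pct / 100)
Merchantable fraction = 60.6% / 100 = 0.606
MV = 9.12 m^3 * 0.606 = 5.527 m^3

5.527


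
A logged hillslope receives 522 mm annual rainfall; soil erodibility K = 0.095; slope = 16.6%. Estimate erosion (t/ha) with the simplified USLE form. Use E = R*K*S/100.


Formula: E = R * K * S / 100  (simplified USLE)
R * K = 522 * 0.095 = 49.59
E = 49.59 * 16.6 / 100 = 8.23 t/ha

8.23


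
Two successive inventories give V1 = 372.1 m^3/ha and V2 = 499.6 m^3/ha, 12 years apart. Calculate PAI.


Formula: PAI = (V_T2 - V_T1) / (T2 - T1)
Volume increment = 499.6 - 372.1 = 127.5 m^3/ha
PAI = 127.5 / 12 = 10.63 m^3/ha/year

10.63


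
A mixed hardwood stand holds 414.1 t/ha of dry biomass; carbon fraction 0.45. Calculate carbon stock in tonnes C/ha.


Formula: Carbon Stock = Biomass * Carbon Fraction
C = 414.1 t/ha * 0.45
C = 186.3 t C/ha

186.3


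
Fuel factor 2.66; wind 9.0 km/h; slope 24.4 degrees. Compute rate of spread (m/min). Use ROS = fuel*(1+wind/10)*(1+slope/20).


Formula: ROS = fuel * (1 + wind/10) * (1 + slope/20)
Wind factor = 1 + 9.0/10 = 1.9
Slope factor = 1 + 24.4/20 = 2.22
ROS = 2.66 * 1.9 * 2.22 = 11.22 m/min

11.22


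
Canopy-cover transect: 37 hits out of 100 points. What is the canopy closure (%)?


Formula: Canopy closure = covered points / total points * 100
Closure = 37 / 100 * 100
Closure = 0.37 * 100 = 37.0%

37.0


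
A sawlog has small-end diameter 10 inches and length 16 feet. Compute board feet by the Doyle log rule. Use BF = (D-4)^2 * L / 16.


Doyle: BF = (D - 4)^2 * L / 16
Adjusted diameter = 10 - 4 = 6 in
(D-4)^2 = 6^2 = 36
BF = 36 * 16 / 16 = 36 BF

36


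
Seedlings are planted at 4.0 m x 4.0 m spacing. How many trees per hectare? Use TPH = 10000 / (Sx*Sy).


Formula: TPH = 10000 m^2/ha / (spacing_x * spacing_y)
Area per tree = 4.0 m * 4.0 m = 16.0 m^2
TPH = 10000 / 16.0 = 625 trees/ha

625


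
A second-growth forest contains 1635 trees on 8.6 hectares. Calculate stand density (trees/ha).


Formula: Stand Density = N_trees / Area_ha
Density = 1635 trees / 8.6 ha
Density = 190 trees/ha

190


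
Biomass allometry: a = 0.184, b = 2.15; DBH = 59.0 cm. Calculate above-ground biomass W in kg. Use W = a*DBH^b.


Formula: W = a * DBH^b  (allometric power law)
DBH^b = 59.0^2.15 = 6416.9968
W = 0.184 * 6416.9968 = 1180.7 kg

1180.7


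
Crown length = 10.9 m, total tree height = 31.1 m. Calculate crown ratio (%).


Formula: Crown Ratio = (Crown Length / Total Height) * 100
CR = (10.9 m / 31.1 m) * 100
CR = 0.3505 * 100 = 35.0%

35.0


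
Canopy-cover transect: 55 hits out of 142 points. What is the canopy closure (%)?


Formula: Canopy closure = covered points / total points * 100
Closure = 55 / 142 * 100
Closure = 0.3873 * 100 = 38.7%

38.7


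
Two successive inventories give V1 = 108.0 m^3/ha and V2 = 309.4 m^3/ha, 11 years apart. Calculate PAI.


Formula: PAI = (V_T2 - V_T1) / (T2 - T1)
Volume increment = 309.4 - 108.0 = 201.4 m^3/ha
PAI = 201.4 / 11 = 18.31 m^3/ha/year

18.31


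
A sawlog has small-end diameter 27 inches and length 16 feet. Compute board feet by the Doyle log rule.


Doyle: BF = (D - 4)^2 * L / 16
Adjusted diameter = 27 - 4 = 23 in
(D-4)^2 = 23^2 = 529
BF = 529 * 16 / 16 = 529 BF

529


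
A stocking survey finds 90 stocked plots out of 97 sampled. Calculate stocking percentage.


Formula: Stocking % = stocked plots / total plots * 100
Stocking = 90 / 97 * 100
Stocking = 0.9278 * 100 = 92.8%

92.8


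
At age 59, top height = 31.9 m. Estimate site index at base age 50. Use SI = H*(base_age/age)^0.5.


Formula: SI = H_dom * (base_age / age)^0.5
Age ratio = 50 / 59 = 0.84746
sqrt(age_ratio) = 0.92057
SI = 31.9 * 0.92057 = 29.4 m

29.4


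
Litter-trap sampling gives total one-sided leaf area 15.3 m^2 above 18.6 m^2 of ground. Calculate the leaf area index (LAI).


Formula: LAI = total leaf area / ground area  (dimensionless)
LAI = 15.3 m^2 / 18.6 m^2
LAI = 0.82

0.82


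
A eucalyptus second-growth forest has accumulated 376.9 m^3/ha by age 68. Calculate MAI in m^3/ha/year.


Formula: MAI = Total Volume / Stand Age
MAI = 376.9 m^3/ha / 68 years
MAI = 5.54 m^3/ha/year

5.54


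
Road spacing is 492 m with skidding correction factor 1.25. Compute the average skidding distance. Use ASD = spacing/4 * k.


Formula: ASD = (spacing / 4) * correction
Uncorrected distance = spacing / 4 = 492 / 4 = 123 m
ASD = 123 * 1.25 = 154 m

154


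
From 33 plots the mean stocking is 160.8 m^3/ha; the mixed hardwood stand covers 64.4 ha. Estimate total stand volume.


Formula: Total Volume = Mean Volume per ha * Total Area
Total Volume = 160.8 m^3/ha * 64.4 ha
Total Volume = 10356 m^3

10356


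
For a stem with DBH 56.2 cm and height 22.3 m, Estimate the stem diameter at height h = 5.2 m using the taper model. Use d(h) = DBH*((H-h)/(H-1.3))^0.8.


Taper: d(h) = DBH * ((H - h) / (H - 1.3))^0.8
Numerator = H - h = 22.3 - 5.2 = 17.1 m
Denominator = H - 1.3 = 22.3 - 1.3 = 21.0 m
Ratio = 17.1 / 21.0 = 0.81429
d = 56.2 * 0.81429^0.8 = 47.7 cm

47.7


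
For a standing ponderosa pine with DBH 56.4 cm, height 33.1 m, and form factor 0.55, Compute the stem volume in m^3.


Formula: V = pi * (DBH/200)^2 * H * ff
Radius = DBH/200 = 56.4/200 = 0.282 m
Radius^2 = 0.282^2 = 0.079524 m^2
V = pi * 0.079524 * 33.1 * 0.55
V = 4.548 m^3

4.548


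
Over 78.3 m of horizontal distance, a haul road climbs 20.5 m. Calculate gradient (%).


Formula: Gradient = rise / run * 100
Gradient = 20.5 / 78.3 * 100 = 26.2%

26.2


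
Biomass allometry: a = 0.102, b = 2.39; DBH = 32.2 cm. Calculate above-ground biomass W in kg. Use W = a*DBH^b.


Formula: W = a * DBH^b  (allometric power law)
DBH^b = 32.2^2.39 = 4015.832
W = 0.102 * 4015.832 = 409.6 kg

409.6


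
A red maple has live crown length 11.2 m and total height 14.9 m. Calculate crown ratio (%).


Formula: Crown Ratio = (Crown Length / Total Height) * 100
CR = (11.2 m / 14.9 m) * 100
CR = 0.7517 * 100 = 75.2%

75.2


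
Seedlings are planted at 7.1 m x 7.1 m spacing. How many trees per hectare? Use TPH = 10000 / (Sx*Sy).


Formula: TPH = 10000 m^2/ha / (spacing_x * spacing_y)
Area per tree = 7.1 m * 7.1 m = 50.41 m^2
TPH = 10000 / 50.41 = 198 trees/ha

198


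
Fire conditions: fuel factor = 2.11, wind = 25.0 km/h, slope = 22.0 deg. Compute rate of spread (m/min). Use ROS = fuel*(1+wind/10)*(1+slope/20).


Formula: ROS = fuel * (1 + wind/10) * (1 + slope/20)
Wind factor = 1 + 25.0/10 = 3.5
Slope factor = 1 + 22.0/20 = 2.1
ROS = 2.11 * 3.5 * 2.1 = 15.51 m/min

15.51


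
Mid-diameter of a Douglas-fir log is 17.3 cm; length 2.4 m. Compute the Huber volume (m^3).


Huber: V = Am * L,  Am = pi*(Dm/200)^2
Am = pi*(17.3/200)^2 = 0.023506 m^2
V = 0.023506*2.4 = 0.0564 m^3

0.0564


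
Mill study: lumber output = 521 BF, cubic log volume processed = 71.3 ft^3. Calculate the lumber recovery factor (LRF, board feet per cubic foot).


Formula: LRF = Lumber Output (BF) / Log Input (ft^3)
LRF = 521 BF / 71.3 ft^3
LRF = 7.31 BF/ft^3

7.31


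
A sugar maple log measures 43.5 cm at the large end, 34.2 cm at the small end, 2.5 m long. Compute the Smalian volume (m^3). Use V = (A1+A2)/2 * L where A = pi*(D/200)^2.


Smalian: V = (A1 + A2)/2 * L,  A = pi*(D/200)^2
A1 = pi*(43.5/200)^2 = 0.148617 m^2
A2 = pi*(34.2/200)^2 = 0.091863 m^2
V = (0.148617+0.091863)/2*2.5 = 0.3006 m^3

0.3006


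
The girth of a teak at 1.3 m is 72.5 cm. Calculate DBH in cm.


Formula: DBH = C / pi
DBH = 72.5 / pi
pi = 3.14159...
DBH = 23.1 cm

23.1


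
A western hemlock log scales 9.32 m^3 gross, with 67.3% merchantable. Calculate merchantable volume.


Formula: MV = V_total * (merchantable_pct / 100)
Merchantable fraction = 67.3% / 100 = 0.673
MV = 9.32 m^3 * 0.673 = 6.272 m^3

6.272


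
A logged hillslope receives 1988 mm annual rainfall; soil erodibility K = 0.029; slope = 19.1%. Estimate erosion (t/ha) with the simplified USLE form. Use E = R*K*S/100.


Formula: E = R * K * S / 100  (simplified USLE)
R * K = 1988 * 0.029 = 57.652
E = 57.652 * 19.1 / 100 = 11.01 t/ha

11.01


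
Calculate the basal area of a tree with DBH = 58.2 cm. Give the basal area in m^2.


Formula: BA = pi * (DBH/2)^2 / 10000  (cm^2 to m^2)
Radius = DBH/2 = 58.2/2 = 29.1 cm
BA = pi * 29.1^2 / 10000
   = 2660.3321 cm^2 / 10000
   = 0.266 m^2

0.266


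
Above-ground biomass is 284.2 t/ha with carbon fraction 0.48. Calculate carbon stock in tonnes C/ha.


Formula: Carbon Stock = Biomass * Carbon Fraction
C = 284.2 t/ha * 0.48
C = 136.4 t C/ha

136.4


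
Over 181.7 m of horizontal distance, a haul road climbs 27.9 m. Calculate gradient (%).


Formula: Gradient = rise / run * 100
Gradient = 27.9 / 181.7 * 100 = 15.4%

15.4


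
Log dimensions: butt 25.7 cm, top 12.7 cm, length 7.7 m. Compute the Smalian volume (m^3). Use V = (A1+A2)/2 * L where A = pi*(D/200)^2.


Smalian: V = (A1 + A2)/2 * L,  A = pi*(D/200)^2
A1 = pi*(25.7/200)^2 = 0.051875 m^2
A2 = pi*(12.7/200)^2 = 0.012668 m^2
V = (0.051875+0.012668)/2*7.7 = 0.2485 m^3

0.2485


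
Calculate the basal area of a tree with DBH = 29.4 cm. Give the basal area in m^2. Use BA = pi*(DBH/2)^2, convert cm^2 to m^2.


Formula: BA = pi * (DBH/2)^2 / 10000  (cm^2 to m^2)
Radius = DBH/2 = 29.4/2 = 14.7 cm
BA = pi * 14.7^2 / 10000
   = 678.8668 cm^2 / 10000
   = 0.0679 m^2

0.0679


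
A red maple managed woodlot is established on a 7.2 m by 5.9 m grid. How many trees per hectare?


Formula: TPH = 10000 m^2/ha / (spacing_x * spacing_y)
Area per tree = 7.2 m * 5.9 m = 42.48 m^2
TPH = 10000 / 42.48 = 235 trees/ha

235


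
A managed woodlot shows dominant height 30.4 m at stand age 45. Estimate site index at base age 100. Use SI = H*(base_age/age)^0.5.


Formula: SI = H_dom * (base_age / age)^0.5
Age ratio = 100 / 45 = 2.22222
sqrt(age_ratio) = 1.49071
SI = 30.4 * 1.49071 = 45.3 m

45.3


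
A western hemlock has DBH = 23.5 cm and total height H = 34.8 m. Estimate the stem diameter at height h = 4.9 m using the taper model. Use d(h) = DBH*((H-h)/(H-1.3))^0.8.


Taper: d(h) = DBH * ((H - h) / (H - 1.3))^0.8
Numerator = H - h = 34.8 - 4.9 = 29.9 m
Denominator = H - 1.3 = 34.8 - 1.3 = 33.5 m
Ratio = 29.9 / 33.5 = 0.89254
d = 23.5 * 0.89254^0.8 = 21.5 cm

21.5


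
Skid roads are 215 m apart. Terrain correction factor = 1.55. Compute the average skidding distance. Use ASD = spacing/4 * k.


Formula: ASD = (spacing / 4) * correction
Uncorrected distance = spacing / 4 = 215 / 4 = 53.75 m
ASD = 53.75 * 1.55 = 83 m

83


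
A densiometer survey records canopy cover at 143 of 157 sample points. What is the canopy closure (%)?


Formula: Canopy closure = covered points / total points * 100
Closure = 143 / 157 * 100
Closure = 0.9108 * 100 = 91.1%

91.1


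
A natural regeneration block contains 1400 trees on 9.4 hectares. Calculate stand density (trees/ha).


Formula: Stand Density = N_trees / Area_ha
Density = 1400 trees / 9.4 ha
Density = 149 trees/ha

149


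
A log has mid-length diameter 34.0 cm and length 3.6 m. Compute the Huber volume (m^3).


Huber: V = Am * L,  Am = pi*(Dm/200)^2
Am = pi*(34.0/200)^2 = 0.090792 m^2
V = 0.090792*3.6 = 0.3269 m^3

0.3269


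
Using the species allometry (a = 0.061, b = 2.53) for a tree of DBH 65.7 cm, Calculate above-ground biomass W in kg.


Formula: W = a * DBH^b  (allometric power law)
DBH^b = 65.7^2.53 = 39668.0073
W = 0.061 * 39668.0073 = 2419.7 kg

2419.7


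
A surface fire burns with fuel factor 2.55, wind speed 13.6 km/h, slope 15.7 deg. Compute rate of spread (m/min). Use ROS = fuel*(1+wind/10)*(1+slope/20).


Formula: ROS = fuel * (1 + wind/10) * (1 + slope/20)
Wind factor = 1 + 13.6/10 = 2.36
Slope factor = 1 + 15.7/20 = 1.785
ROS = 2.55 * 2.36 * 1.785 = 10.74 m/min

10.74


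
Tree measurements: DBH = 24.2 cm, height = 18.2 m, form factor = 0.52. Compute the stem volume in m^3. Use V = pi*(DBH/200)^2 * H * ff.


Formula: V = pi * (DBH/200)^2 * H * ff
Radius = DBH/200 = 24.2/200 = 0.121 m
Radius^2 = 0.121^2 = 0.014641 m^2
V = pi * 0.014641 * 18.2 * 0.52
V = 0.435 m^3

0.435


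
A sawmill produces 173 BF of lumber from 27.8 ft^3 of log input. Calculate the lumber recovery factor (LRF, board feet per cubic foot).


Formula: LRF = Lumber Output (BF) / Log Input (ft^3)
LRF = 173 BF / 27.8 ft^3
LRF = 6.22 BF/ft^3

6.22


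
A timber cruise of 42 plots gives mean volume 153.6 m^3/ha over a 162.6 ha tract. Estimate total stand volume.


Formula: Total Volume = Mean Volume per ha * Total Area
Total Volume = 153.6 m^3/ha * 162.6 ha
Total Volume = 24975 m^3

24975


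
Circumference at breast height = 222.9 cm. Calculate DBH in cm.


Formula: DBH = C / pi
DBH = 222.9 / pi
pi = 3.14159...
DBH = 71.0 cm

71.0


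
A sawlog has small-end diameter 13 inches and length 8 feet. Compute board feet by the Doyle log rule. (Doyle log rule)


Doyle: BF = (D - 4)^2 * L / 16
Adjusted diameter = 13 - 4 = 9 in
(D-4)^2 = 9^2 = 81
BF = 81 * 8 / 16 = 41 BF

41


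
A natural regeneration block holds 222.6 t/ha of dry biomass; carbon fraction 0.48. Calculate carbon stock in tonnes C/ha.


Formula: Carbon Stock = Biomass * Carbon Fraction
C = 222.6 t/ha * 0.48
C = 106.8 t C/ha

106.8


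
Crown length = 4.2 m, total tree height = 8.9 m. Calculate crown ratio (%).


Formula: Crown Ratio = (Crown Length / Total Height) * 100
CR = (4.2 m / 8.9 m) * 100
CR = 0.4719 * 100 = 47.2%

47.2


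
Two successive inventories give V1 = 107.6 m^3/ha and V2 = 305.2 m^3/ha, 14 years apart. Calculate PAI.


Formula: PAI = (V_T2 - V_T1) / (T2 - T1)
Volume increment = 305.2 - 107.6 = 197.6 m^3/ha
PAI = 197.6 / 14 = 14.11 m^3/ha/year

14.11


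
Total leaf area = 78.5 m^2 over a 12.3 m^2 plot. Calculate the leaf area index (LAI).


Formula: LAI = total leaf area / ground area  (dimensionless)
LAI = 78.5 m^2 / 12.3 m^2
LAI = 6.38

6.38


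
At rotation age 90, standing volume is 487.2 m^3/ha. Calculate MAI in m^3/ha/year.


Formula: MAI = Total Volume / Stand Age
MAI = 487.2 m^3/ha / 90 years
MAI = 5.41 m^3/ha/year

5.41


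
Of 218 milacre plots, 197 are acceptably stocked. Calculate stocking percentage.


Formula: Stocking % = stocked plots / total plots * 100
Stocking = 197 / 218 * 100
Stocking = 0.9037 * 100 = 90.4%

90.4


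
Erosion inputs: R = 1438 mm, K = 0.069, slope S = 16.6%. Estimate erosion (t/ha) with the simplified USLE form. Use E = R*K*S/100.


Formula: E = R * K * S / 100  (simplified USLE)
R * K = 1438 * 0.069 = 99.222
E = 99.222 * 16.6 / 100 = 16.47 t/ha

16.47


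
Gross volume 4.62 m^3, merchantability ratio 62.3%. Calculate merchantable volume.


Formula: MV = V_total * (merchantable_pct / 100)
Merchantable fraction = 62.3% / 100 = 0.623
MV = 4.62 m^3 * 0.623 = 2.878 m^3

2.878


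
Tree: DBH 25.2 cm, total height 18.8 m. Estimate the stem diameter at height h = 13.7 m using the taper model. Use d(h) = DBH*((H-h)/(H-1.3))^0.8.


Taper: d(h) = DBH * ((H - h) / (H - 1.3))^0.8
Numerator = H - h = 18.8 - 13.7 = 5.1 m
Denominator = H - 1.3 = 18.8 - 1.3 = 17.5 m
Ratio = 5.1 / 17.5 = 0.29143
d = 25.2 * 0.29143^0.8 = 9.4 cm

9.4


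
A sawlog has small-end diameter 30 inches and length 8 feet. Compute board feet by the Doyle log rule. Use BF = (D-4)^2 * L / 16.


Doyle: BF = (D - 4)^2 * L / 16
Adjusted diameter = 30 - 4 = 26 in
(D-4)^2 = 26^2 = 676
BF = 676 * 8 / 16 = 338 BF

338


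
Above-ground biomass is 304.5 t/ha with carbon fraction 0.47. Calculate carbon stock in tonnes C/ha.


Formula: Carbon Stock = Biomass * Carbon Fraction
C = 304.5 t/ha * 0.47
C = 143.1 t C/ha

143.1


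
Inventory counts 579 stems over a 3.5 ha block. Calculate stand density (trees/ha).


Formula: Stand Density = N_trees / Area_ha
Density = 579 trees / 3.5 ha
Density = 165 trees/ha

165


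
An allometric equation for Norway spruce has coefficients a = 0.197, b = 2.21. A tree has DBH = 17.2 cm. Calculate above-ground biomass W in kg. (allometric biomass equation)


Formula: W = a * DBH^b  (allometric power law)
DBH^b = 17.2^2.21 = 537.6726
W = 0.197 * 537.6726 = 105.9 kg

105.9


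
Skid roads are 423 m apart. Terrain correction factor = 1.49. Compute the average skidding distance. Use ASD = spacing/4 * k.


Formula: ASD = (spacing / 4) * correction
Uncorrected distance = spacing / 4 = 423 / 4 = 105.75 m
ASD = 105.75 * 1.49 = 158 m

158


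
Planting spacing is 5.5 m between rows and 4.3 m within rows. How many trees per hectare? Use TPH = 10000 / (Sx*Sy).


Formula: TPH = 10000 m^2/ha / (spacing_x * spacing_y)
Area per tree = 5.5 m * 4.3 m = 23.65 m^2
TPH = 10000 / 23.65 = 423 trees/ha

423


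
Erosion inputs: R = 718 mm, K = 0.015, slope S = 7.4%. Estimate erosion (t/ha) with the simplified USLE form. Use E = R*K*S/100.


Formula: E = R * K * S / 100  (simplified USLE)
R * K = 718 * 0.015 = 10.77
E = 10.77 * 7.4 / 100 = 0.8 t/ha

0.8


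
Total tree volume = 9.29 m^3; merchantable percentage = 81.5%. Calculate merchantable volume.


Formula: MV = V_total * (merchantable_pct / 100)
Merchantable fraction = 81.5% / 100 = 0.815
MV = 9.29 m^3 * 0.815 = 7.571 m^3

7.571


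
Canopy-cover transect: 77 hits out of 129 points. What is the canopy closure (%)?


Formula: Canopy closure = covered points / total points * 100
Closure = 77 / 129 * 100
Closure = 0.5969 * 100 = 59.7%

59.7


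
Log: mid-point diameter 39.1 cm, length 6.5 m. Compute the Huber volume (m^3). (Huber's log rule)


Huber: V = Am * L,  Am = pi*(Dm/200)^2
Am = pi*(39.1/200)^2 = 0.120072 m^2
V = 0.120072*6.5 = 0.7805 m^3

0.7805


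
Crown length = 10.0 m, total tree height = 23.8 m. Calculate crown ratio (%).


Formula: Crown Ratio = (Crown Length / Total Height) * 100
CR = (10.0 m / 23.8 m) * 100
CR = 0.4202 * 100 = 42.0%

42.0


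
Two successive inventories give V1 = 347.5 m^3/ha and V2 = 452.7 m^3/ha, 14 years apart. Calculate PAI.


Formula: PAI = (V_T2 - V_T1) / (T2 - T1)
Volume increment = 452.7 - 347.5 = 105.2 m^3/ha
PAI = 105.2 / 14 = 7.51 m^3/ha/year

7.51


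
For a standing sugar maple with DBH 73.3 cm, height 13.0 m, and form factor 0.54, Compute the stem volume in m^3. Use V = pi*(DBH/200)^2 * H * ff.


Formula: V = pi * (DBH/200)^2 * H * ff
Radius = DBH/200 = 73.3/200 = 0.3665 m
Radius^2 = 0.3665^2 = 0.13432225 m^2
V = pi * 0.13432225 * 13.0 * 0.54
V = 2.962 m^3

2.962


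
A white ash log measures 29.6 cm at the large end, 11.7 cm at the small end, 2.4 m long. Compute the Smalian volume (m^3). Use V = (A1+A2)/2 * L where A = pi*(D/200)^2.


Smalian: V = (A1 + A2)/2 * L,  A = pi*(D/200)^2
A1 = pi*(29.6/200)^2 = 0.068813 m^2
A2 = pi*(11.7/200)^2 = 0.010751 m^2
V = (0.068813+0.010751)/2*2.4 = 0.0955 m^3

0.0955


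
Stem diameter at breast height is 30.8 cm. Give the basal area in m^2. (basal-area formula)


Formula: BA = pi * (DBH/2)^2 / 10000  (cm^2 to m^2)
Radius = DBH/2 = 30.8/2 = 15.4 cm
BA = pi * 15.4^2 / 10000
   = 745.0601 cm^2 / 10000
   = 0.0745 m^2

0.0745


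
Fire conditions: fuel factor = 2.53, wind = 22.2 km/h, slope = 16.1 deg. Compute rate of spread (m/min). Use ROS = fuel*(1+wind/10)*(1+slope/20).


Formula: ROS = fuel * (1 + wind/10) * (1 + slope/20)
Wind factor = 1 + 22.2/10 = 3.22
Slope factor = 1 + 16.1/20 = 1.805
ROS = 2.53 * 3.22 * 1.805 = 14.7 m/min

14.7


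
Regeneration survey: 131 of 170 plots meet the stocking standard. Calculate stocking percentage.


Formula: Stocking % = stocked plots / total plots * 100
Stocking = 131 / 170 * 100
Stocking = 0.7706 * 100 = 77.1%

77.1


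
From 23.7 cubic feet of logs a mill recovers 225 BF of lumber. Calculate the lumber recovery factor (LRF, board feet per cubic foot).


Formula: LRF = Lumber Output (BF) / Log Input (ft^3)
LRF = 225 BF / 23.7 ft^3
LRF = 9.49 BF/ft^3

9.49


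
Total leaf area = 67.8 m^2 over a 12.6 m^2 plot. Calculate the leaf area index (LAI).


Formula: LAI = total leaf area / ground area  (dimensionless)
LAI = 67.8 m^2 / 12.6 m^2
LAI = 5.38

5.38


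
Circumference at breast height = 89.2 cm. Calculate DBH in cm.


Formula: DBH = C / pi
DBH = 89.2 / pi
pi = 3.14159...
DBH = 28.4 cm

28.4


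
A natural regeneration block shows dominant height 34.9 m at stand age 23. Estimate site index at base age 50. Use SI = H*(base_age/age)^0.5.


Formula: SI = H_dom * (base_age / age)^0.5
Age ratio = 50 / 23 = 2.17391
sqrt(age_ratio) = 1.47442
SI = 34.9 * 1.47442 = 51.5 m

51.5


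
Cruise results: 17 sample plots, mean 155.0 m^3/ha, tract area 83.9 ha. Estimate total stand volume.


Formula: Total Volume = Mean Volume per ha * Total Area
Total Volume = 155.0 m^3/ha * 83.9 ha
Total Volume = 13005 m^3

13005


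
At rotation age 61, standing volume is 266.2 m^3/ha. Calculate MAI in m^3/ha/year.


Formula: MAI = Total Volume / Stand Age
MAI = 266.2 m^3/ha / 61 years
MAI = 4.36 m^3/ha/year

4.36


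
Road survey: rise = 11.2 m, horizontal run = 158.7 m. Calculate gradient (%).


Formula: Gradient = rise / run * 100
Gradient = 11.2 / 158.7 * 100 = 7.1%

7.1


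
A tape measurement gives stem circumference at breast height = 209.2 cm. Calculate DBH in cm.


Formula: DBH = C / pi
DBH = 209.2 / pi
pi = 3.14159...
DBH = 66.6 cm

66.6


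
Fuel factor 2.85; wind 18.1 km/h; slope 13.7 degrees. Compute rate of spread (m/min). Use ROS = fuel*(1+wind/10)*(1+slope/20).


Formula: ROS = fuel * (1 + wind/10) * (1 + slope/20)
Wind factor = 1 + 18.1/10 = 2.81
Slope factor = 1 + 13.7/20 = 1.685
ROS = 2.85 * 2.81 * 1.685 = 13.49 m/min

13.49


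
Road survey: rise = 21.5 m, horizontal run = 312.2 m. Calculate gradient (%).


Formula: Gradient = rise / run * 100
Gradient = 21.5 / 312.2 * 100 = 6.9%

6.9


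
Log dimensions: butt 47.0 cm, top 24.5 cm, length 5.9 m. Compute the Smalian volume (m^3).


Smalian: V = (A1 + A2)/2 * L,  A = pi*(D/200)^2
A1 = pi*(47.0/200)^2 = 0.173494 m^2
A2 = pi*(24.5/200)^2 = 0.047144 m^2
V = (0.173494+0.047144)/2*5.9 = 0.6509 m^3

0.6509


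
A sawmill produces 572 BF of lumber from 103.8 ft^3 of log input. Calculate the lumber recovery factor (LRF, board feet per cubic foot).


Formula: LRF = Lumber Output (BF) / Log Input (ft^3)
LRF = 572 BF / 103.8 ft^3
LRF = 5.51 BF/ft^3

5.51


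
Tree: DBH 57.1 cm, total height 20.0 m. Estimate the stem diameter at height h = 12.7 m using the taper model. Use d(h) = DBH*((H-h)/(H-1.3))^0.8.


Taper: d(h) = DBH * ((H - h) / (H - 1.3))^0.8
Numerator = H - h = 20.0 - 12.7 = 7.3 m
Denominator = H - 1.3 = 20.0 - 1.3 = 18.7 m
Ratio = 7.3 / 18.7 = 0.39037
d = 57.1 * 0.39037^0.8 = 26.9 cm

26.9


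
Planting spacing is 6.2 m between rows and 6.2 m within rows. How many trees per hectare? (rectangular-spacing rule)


Formula: TPH = 10000 m^2/ha / (spacing_x * spacing_y)
Area per tree = 6.2 m * 6.2 m = 38.44 m^2
TPH = 10000 / 38.44 = 260 trees/ha

260


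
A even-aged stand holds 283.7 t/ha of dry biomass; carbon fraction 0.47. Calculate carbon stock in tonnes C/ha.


Formula: Carbon Stock = Biomass * Carbon Fraction
C = 283.7 t/ha * 0.47
C = 133.3 t C/ha

133.3


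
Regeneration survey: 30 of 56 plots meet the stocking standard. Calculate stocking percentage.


Formula: Stocking % = stocked plots / total plots * 100
Stocking = 30 / 56 * 100
Stocking = 0.5357 * 100 = 53.6%

53.6


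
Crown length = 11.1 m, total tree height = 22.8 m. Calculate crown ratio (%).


Formula: Crown Ratio = (Crown Length / Total Height) * 100
CR = (11.1 m / 22.8 m) * 100
CR = 0.4868 * 100 = 48.7%

48.7


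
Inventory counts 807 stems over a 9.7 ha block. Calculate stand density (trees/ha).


Formula: Stand Density = N_trees / Area_ha
Density = 807 trees / 9.7 ha
Density = 83 trees/ha

83


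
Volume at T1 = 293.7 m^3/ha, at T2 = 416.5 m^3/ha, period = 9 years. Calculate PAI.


Formula: PAI = (V_T2 - V_T1) / (T2 - T1)
Volume increment = 416.5 - 293.7 = 122.8 m^3/ha
PAI = 122.8 / 9 = 13.64 m^3/ha/year

13.64


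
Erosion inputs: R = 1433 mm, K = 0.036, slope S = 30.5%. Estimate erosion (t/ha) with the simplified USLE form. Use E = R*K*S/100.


Formula: E = R * K * S / 100  (simplified USLE)
R * K = 1433 * 0.036 = 51.588
E = 51.588 * 30.5 / 100 = 15.73 t/ha

15.73


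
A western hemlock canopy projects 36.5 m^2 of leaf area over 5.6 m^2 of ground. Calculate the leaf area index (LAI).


Formula: LAI = total leaf area / ground area  (dimensionless)
LAI = 36.5 m^2 / 5.6 m^2
LAI = 6.52

6.52


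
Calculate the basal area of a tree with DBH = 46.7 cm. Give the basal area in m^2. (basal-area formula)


Formula: BA = pi * (DBH/2)^2 / 10000  (cm^2 to m^2)
Radius = DBH/2 = 46.7/2 = 23.35 cm
BA = pi * 23.35^2 / 10000
   = 1712.867 cm^2 / 10000
   = 0.1713 m^2

0.1713


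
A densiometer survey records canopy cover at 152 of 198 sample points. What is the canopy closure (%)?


Formula: Canopy closure = covered points / total points * 100
Closure = 152 / 198 * 100
Closure = 0.7677 * 100 = 76.8%

76.8


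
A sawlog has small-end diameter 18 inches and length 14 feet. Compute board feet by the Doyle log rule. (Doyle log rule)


Doyle: BF = (D - 4)^2 * L / 16
Adjusted diameter = 18 - 4 = 14 in
(D-4)^2 = 14^2 = 196
BF = 196 * 14 / 16 = 172 BF

172


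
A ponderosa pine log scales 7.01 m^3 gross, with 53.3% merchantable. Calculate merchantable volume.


Formula: MV = V_total * (merchantable_pct / 100)
Merchantable fraction = 53.3% / 100 = 0.533
MV = 7.01 m^3 * 0.533 = 3.736 m^3

3.736


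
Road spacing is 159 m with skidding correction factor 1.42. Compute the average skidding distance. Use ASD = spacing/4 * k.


Formula: ASD = (spacing / 4) * correction
Uncorrected distance = spacing / 4 = 159 / 4 = 39.75 m
ASD = 39.75 * 1.42 = 56 m

56


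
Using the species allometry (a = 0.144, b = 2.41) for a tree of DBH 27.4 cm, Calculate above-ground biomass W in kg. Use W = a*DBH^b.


Formula: W = a * DBH^b  (allometric power law)
DBH^b = 27.4^2.41 = 2917.285
W = 0.144 * 2917.285 = 420.1 kg

420.1


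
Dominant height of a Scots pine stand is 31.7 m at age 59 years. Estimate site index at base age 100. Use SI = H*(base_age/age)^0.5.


Formula: SI = H_dom * (base_age / age)^0.5
Age ratio = 100 / 59 = 1.69492
sqrt(age_ratio) = 1.30189
SI = 31.7 * 1.30189 = 41.3 m

41.3


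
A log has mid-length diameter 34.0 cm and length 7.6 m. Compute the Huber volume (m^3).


Huber: V = Am * L,  Am = pi*(Dm/200)^2
Am = pi*(34.0/200)^2 = 0.090792 m^2
V = 0.090792*7.6 = 0.69 m^3

0.69


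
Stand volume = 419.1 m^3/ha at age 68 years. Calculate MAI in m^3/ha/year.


Formula: MAI = Total Volume / Stand Age
MAI = 419.1 m^3/ha / 68 years
MAI = 6.16 m^3/ha/year

6.16


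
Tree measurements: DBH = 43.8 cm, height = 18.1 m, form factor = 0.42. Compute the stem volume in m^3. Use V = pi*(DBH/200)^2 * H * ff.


Formula: V = pi * (DBH/200)^2 * H * ff
Radius = DBH/200 = 43.8/200 = 0.219 m
Radius^2 = 0.219^2 = 0.047961 m^2
V = pi * 0.047961 * 18.1 * 0.42
V = 1.145 m^3

1.145


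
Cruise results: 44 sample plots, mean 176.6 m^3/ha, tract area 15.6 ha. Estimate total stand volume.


Formula: Total Volume = Mean Volume per ha * Total Area
Total Volume = 176.6 m^3/ha * 15.6 ha
Total Volume = 2755 m^3

2755


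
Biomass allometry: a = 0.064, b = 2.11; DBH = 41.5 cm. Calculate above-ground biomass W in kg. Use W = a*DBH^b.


Formula: W = a * DBH^b  (allometric power law)
DBH^b = 41.5^2.11 = 2594.6661
W = 0.064 * 2594.6661 = 166.1 kg

166.1


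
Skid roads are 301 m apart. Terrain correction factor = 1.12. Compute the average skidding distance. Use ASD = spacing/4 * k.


Formula: ASD = (spacing / 4) * correction
Uncorrected distance = spacing / 4 = 301 / 4 = 75.25 m
ASD = 75.25 * 1.12 = 84 m

84


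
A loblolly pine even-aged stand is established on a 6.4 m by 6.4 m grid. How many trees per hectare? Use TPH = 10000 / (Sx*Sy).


Formula: TPH = 10000 m^2/ha / (spacing_x * spacing_y)
Area per tree = 6.4 m * 6.4 m = 40.96 m^2
TPH = 10000 / 40.96 = 244 trees/ha

244


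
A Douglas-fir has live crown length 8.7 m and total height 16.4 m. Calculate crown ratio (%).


Formula: Crown Ratio = (Crown Length / Total Height) * 100
CR = (8.7 m / 16.4 m) * 100
CR = 0.5305 * 100 = 53.0%

53.0


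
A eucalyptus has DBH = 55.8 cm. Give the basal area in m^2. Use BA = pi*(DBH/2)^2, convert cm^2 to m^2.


Formula: BA = pi * (DBH/2)^2 / 10000  (cm^2 to m^2)
Radius = DBH/2 = 55.8/2 = 27.9 cm
BA = pi * 27.9^2 / 10000
   = 2445.4471 cm^2 / 10000
   = 0.2445 m^2

0.2445


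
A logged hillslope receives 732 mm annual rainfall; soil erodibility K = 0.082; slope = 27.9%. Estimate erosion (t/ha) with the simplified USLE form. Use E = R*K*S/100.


Formula: E = R * K * S / 100  (simplified USLE)
R * K = 732 * 0.082 = 60.024
E = 60.024 * 27.9 / 100 = 16.75 t/ha

16.75


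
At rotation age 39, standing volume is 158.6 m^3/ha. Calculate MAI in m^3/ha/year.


Formula: MAI = Total Volume / Stand Age
MAI = 158.6 m^3/ha / 39 years
MAI = 4.07 m^3/ha/year

4.07


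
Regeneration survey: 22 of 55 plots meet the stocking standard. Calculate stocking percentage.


Formula: Stocking % = stocked plots / total plots * 100
Stocking = 22 / 55 * 100
Stocking = 0.4 * 100 = 40.0%

40.0


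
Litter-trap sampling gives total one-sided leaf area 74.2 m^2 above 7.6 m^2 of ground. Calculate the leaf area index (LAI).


Formula: LAI = total leaf area / ground area  (dimensionless)
LAI = 74.2 m^2 / 7.6 m^2
LAI = 9.76

9.76


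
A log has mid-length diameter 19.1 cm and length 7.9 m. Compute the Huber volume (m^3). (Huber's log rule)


Huber: V = Am * L,  Am = pi*(Dm/200)^2
Am = pi*(19.1/200)^2 = 0.028652 m^2
V = 0.028652*7.9 = 0.2264 m^3

0.2264


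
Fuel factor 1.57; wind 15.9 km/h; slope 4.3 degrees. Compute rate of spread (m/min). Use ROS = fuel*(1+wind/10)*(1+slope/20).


Formula: ROS = fuel * (1 + wind/10) * (1 + slope/20)
Wind factor = 1 + 15.9/10 = 2.59
Slope factor = 1 + 4.3/20 = 1.215
ROS = 1.57 * 2.59 * 1.215 = 4.94 m/min

4.94


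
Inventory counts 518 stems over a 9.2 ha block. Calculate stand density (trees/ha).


Formula: Stand Density = N_trees / Area_ha
Density = 518 trees / 9.2 ha
Density = 56 trees/ha

56


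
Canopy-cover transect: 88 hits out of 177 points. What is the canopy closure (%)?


Formula: Canopy closure = covered points / total points * 100
Closure = 88 / 177 * 100
Closure = 0.4972 * 100 = 49.7%

49.7


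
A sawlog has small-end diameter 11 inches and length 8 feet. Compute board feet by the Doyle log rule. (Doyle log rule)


Doyle: BF = (D - 4)^2 * L / 16
Adjusted diameter = 11 - 4 = 7 in
(D-4)^2 = 7^2 = 49
BF = 49 * 8 / 16 = 25 BF

25


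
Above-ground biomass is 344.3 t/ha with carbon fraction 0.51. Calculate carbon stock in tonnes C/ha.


Formula: Carbon Stock = Biomass * Carbon Fraction
C = 344.3 t/ha * 0.51
C = 175.6 t C/ha

175.6


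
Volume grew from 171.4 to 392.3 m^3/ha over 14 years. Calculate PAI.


Formula: PAI = (V_T2 - V_T1) / (T2 - T1)
Volume increment = 392.3 - 171.4 = 220.9 m^3/ha
PAI = 220.9 / 14 = 15.78 m^3/ha/year

15.78


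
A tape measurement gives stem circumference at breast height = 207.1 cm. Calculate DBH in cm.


Formula: DBH = C / pi
DBH = 207.1 / pi
pi = 3.14159...
DBH = 65.9 cm

65.9


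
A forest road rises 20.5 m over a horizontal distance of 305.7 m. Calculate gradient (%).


Formula: Gradient = rise / run * 100
Gradient = 20.5 / 305.7 * 100 = 6.7%

6.7


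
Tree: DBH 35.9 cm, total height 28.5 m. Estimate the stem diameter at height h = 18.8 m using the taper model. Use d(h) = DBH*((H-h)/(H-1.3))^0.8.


Taper: d(h) = DBH * ((H - h) / (H - 1.3))^0.8
Numerator = H - h = 28.5 - 18.8 = 9.7 m
Denominator = H - 1.3 = 28.5 - 1.3 = 27.2 m
Ratio = 9.7 / 27.2 = 0.35662
d = 35.9 * 0.35662^0.8 = 15.7 cm

15.7


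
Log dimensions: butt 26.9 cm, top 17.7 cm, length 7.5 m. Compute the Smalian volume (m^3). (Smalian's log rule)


Smalian: V = (A1 + A2)/2 * L,  A = pi*(D/200)^2
A1 = pi*(26.9/200)^2 = 0.056832 m^2
A2 = pi*(17.7/200)^2 = 0.024606 m^2
V = (0.056832+0.024606)/2*7.5 = 0.3054 m^3

0.3054


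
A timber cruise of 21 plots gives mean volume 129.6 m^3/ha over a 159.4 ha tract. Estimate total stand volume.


Formula: Total Volume = Mean Volume per ha * Total Area
Total Volume = 129.6 m^3/ha * 159.4 ha
Total Volume = 20658 m^3

20658


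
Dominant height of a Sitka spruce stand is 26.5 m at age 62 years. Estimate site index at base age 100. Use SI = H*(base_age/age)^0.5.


Formula: SI = H_dom * (base_age / age)^0.5
Age ratio = 100 / 62 = 1.6129
sqrt(age_ratio) = 1.27
SI = 26.5 * 1.27 = 33.7 m

33.7


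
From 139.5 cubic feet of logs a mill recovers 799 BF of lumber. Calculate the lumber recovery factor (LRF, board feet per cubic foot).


Formula: LRF = Lumber Output (BF) / Log Input (ft^3)
LRF = 799 BF / 139.5 ft^3
LRF = 5.73 BF/ft^3

5.73


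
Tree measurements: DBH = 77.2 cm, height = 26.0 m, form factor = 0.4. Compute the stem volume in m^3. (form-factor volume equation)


Formula: V = pi * (DBH/200)^2 * H * ff
Radius = DBH/200 = 77.2/200 = 0.386 m
Radius^2 = 0.386^2 = 0.148996 m^2
V = pi * 0.148996 * 26.0 * 0.4
V = 4.868 m^3

4.868


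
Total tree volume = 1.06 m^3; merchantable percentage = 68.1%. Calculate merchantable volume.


Formula: MV = V_total * (merchantable_pct / 100)
Merchantable fraction = 68.1% / 100 = 0.681
MV = 1.06 m^3 * 0.681 = 0.722 m^3

0.722


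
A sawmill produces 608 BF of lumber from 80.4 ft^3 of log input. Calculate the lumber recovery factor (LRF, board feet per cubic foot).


Formula: LRF = Lumber Output (BF) / Log Input (ft^3)
LRF = 608 BF / 80.4 ft^3
LRF = 7.56 BF/ft^3

7.56


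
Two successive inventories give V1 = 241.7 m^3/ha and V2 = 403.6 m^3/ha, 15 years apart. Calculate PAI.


Formula: PAI = (V_T2 - V_T1) / (T2 - T1)
Volume increment = 403.6 - 241.7 = 161.9 m^3/ha
PAI = 161.9 / 15 = 10.79 m^3/ha/year

10.79


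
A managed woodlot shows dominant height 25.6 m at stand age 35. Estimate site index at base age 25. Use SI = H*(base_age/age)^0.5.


Formula: SI = H_dom * (base_age / age)^0.5
Age ratio = 25 / 35 = 0.71429
sqrt(age_ratio) = 0.84515
SI = 25.6 * 0.84515 = 21.6 m

21.6


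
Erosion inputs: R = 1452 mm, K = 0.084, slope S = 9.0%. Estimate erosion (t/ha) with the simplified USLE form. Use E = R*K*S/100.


Formula: E = R * K * S / 100  (simplified USLE)
R * K = 1452 * 0.084 = 121.968
E = 121.968 * 9.0 / 100 = 10.98 t/ha

10.98
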